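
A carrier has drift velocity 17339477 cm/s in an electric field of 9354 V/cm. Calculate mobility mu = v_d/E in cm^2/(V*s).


Step 1: mu = v_d / E
Step 2: mu = 17339477 / 9354
Step 3: mu = 1853.7 cm^2/(V*s)

1853.7


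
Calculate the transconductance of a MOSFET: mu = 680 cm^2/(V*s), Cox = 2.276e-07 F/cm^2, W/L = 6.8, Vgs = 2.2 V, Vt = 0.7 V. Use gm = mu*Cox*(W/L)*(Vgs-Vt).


Step 1: Vov = Vgs - Vt = 2.2 - 0.7 = 1.5 V
Step 2: gm = mu * Cox * (W/L) * Vov
Step 3: gm = 680 * 2.276e-07 * 6.8 * 1.5 = 1.58e-03 S

1.58e-03


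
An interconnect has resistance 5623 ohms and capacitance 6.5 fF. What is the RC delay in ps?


Step 1: tau = R * C
Step 2: tau = 5623 * 6.5 fF = 5623 * 6.5e-15 F
Step 3: tau = 3.65495e-11 s = 36.5495 ps

36.5495


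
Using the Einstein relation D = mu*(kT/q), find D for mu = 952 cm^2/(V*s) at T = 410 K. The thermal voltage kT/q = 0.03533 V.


Step 1: D = mu * (kT/q)
Step 2: D = 952 * 0.03533
Step 3: D = 33.63 cm^2/s

33.63


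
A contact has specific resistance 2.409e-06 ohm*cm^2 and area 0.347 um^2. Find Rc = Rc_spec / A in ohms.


Step 1: Convert area to cm^2: 0.347 um^2 = 3.4700e-09 cm^2
Step 2: Rc = Rc_spec / A = 2.409e-06 / 3.4700e-09
Step 3: Rc = 6.94e+02 ohms

6.94e+02


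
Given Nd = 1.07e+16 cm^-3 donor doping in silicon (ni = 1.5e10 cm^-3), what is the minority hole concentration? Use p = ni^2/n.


Step 1: Since Nd >> ni, n ≈ Nd = 1.07e+16 cm^-3
Step 2: p = ni^2 / n = (1.5e10)^2 / 1.07e+16
Step 3: p = 2.25e20 / 1.07e+16 = 2.10e+04 cm^-3

2.10e+04


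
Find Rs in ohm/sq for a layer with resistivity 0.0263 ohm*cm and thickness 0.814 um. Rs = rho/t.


Step 1: Convert thickness to cm: t = 0.814 um = 8.1400e-05 cm
Step 2: Rs = rho / t = 0.0263 / 8.1400e-05
Step 3: Rs = 323.1 ohm/sq

323.1


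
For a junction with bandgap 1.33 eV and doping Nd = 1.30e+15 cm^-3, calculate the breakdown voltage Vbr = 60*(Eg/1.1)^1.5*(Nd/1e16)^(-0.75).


Step 1: Eg/1.1 = 1.33/1.1 = 1.209091
Step 2: (Eg/1.1)^1.5 = 1.209091^1.5 = 1.329500
Step 3: (Nd/1e16)^(-0.75) = (0.13)^(-0.75) = 4.618942
Step 4: Vbr = 60 * 1.329500 * 4.618942 = 368.5 V

368.5


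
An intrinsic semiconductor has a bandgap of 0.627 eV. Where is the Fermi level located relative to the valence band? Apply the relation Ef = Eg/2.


Step 1: For an intrinsic semiconductor, the Fermi level sits at midgap.
Step 2: Ef = Eg / 2 = 0.627 / 2 = 0.3135 eV

0.3135


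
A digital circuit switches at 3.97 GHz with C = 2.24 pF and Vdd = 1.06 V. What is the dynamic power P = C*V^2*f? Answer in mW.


Step 1: V^2 = 1.06^2 = 1.1236 V^2
Step 2: P = C*V^2*f = 2.24e-12 F * 1.1236 * 3.97e9 Hz
Step 3: P = 9.99195008e-03 W
Step 4: P = 9.992 mW

9.992


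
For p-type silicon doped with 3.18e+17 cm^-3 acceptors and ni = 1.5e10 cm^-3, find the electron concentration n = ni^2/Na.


Step 1: Majority hole concentration p ≈ Na = 3.18e+17 cm^-3
Step 2: n = ni^2 / Na = (1.5e10)^2 / 3.18e+17
Step 3: n = 7.08e+02 cm^-3

7.08e+02


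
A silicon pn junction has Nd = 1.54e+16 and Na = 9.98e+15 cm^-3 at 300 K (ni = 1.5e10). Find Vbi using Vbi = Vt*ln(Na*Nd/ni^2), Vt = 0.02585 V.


Step 1: Compute Na*Nd/ni^2 = 9.98e+15 * 1.54e+16 / (1.5e10)^2 = 6.8308e+11
Step 2: ln(6.8308e+11) = 27.2499
Step 3: Vbi = 0.02585 * 27.2499 = 0.704 V

0.704


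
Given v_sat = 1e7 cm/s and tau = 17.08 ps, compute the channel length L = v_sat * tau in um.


Step 1: tau in seconds = 17.08 ps * 1e-12 = 1.7080e-11 s
Step 2: L = v_sat * tau = 1e7 * 1.7080e-11 = 1.7080e-04 cm
Step 3: L in um = 1.7080e-04 * 1e4 = 1.708 um

1.708


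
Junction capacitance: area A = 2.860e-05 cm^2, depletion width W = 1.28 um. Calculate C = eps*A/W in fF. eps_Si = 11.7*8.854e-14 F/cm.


Step 1: eps_Si = 11.7 * 8.854e-14 = 1.035918e-12 F/cm
Step 2: W in cm = 1.28 * 1e-4 = 1.28e-04 cm
Step 3: C = 1.035918e-12 * 2.860e-05 / 1.28e-04 = 2.314629e-13 F
Step 4: C = 231.46 fF

231.46


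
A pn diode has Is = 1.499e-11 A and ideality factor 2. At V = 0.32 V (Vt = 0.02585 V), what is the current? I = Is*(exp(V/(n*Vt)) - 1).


Step 1: V/(n*Vt) = 0.32/(2*0.02585) = 6.1896
Step 2: exp(6.1896) = 4.8765e+02
Step 3: I = 1.499e-11 * (4.8765e+02 - 1) = 7.29e-09 A

7.29e-09


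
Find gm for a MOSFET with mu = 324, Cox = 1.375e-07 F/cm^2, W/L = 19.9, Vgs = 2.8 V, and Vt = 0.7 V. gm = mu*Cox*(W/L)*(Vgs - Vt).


Step 1: Vov = Vgs - Vt = 2.8 - 0.7 = 2.1 V
Step 2: gm = mu * Cox * (W/L) * Vov
Step 3: gm = 324 * 1.375e-07 * 19.9 * 2.1 = 1.86e-03 S

1.86e-03


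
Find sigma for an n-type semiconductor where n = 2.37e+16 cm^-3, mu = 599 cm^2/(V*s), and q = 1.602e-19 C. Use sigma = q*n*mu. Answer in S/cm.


Step 1: sigma = q * n * mu
Step 2: sigma = 1.602e-19 * 2.37e+16 * 599
Step 3: sigma = 2.274e+00 S/cm

2.274e+00


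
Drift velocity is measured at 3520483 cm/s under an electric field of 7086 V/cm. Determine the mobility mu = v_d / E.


Step 1: mu = v_d / E
Step 2: mu = 3520483 / 7086
Step 3: mu = 496.82 cm^2/(V*s)

496.82


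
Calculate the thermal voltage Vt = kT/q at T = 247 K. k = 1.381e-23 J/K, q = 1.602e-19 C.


Step 1: kT = 1.381e-23 * 247 = 3.41107e-21 J
Step 2: Vt = kT/q = 3.41107e-21 / 1.602e-19
Step 3: Vt = 0.02129 V

0.02129


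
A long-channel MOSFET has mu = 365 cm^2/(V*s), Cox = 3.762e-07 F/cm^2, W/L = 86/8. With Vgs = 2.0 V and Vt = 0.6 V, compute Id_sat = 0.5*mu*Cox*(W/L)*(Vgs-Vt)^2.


Step 1: Overdrive voltage Vov = Vgs - Vt = 2.0 - 0.6 = 1.4 V
Step 2: W/L = 86/8 = 10.75
Step 3: Id = 0.5 * 365 * 3.762e-07 * 10.75 * 1.4^2
Step 4: Id = 1.45e-03 A

1.45e-03


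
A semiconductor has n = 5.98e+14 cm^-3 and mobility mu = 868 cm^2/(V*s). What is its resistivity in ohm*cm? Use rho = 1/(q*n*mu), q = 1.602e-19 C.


Step 1: sigma = q * n * mu = 1.602e-19 * 5.98e+14 * 868 = 8.31541e-02 S/cm
Step 2: rho = 1 / sigma = 1 / 8.31541e-02 = 12.03 ohm*cm

12.03


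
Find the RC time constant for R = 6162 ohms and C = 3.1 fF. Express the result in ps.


Step 1: tau = R * C
Step 2: tau = 6162 * 3.1 fF = 6162 * 3.1e-15 F
Step 3: tau = 1.91022e-11 s = 19.1022 ps

19.1022


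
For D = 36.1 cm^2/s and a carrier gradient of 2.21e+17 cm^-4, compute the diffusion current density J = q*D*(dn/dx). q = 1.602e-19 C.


Step 1: J = q * D * (dn/dx)
Step 2: J = 1.602e-19 * 36.1 * 2.21e+17
Step 3: J = 1.28e+00 A/cm^2

1.28e+00


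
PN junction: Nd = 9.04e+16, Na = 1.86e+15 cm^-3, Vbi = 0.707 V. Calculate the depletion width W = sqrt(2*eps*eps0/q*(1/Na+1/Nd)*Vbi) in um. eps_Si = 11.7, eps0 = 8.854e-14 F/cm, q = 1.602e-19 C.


Step 1: 1/Na + 1/Nd = 1/1.86e+15 + 1/9.04e+16 = 5.48696e-16
Step 2: 2*eps*eps0/q = 2*11.7*8.854e-14/1.602e-19 = 1.293281e+07
Step 3: W^2 = 1.293281e+07 * 5.48696e-16 * 0.707 = 5.01700e-09
Step 4: W = sqrt(5.01700e-09) = 7.083e-05 cm = 0.7083 um

0.7083


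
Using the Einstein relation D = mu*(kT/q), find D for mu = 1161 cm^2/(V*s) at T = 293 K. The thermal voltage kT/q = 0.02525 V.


Step 1: D = mu * (kT/q)
Step 2: D = 1161 * 0.02525
Step 3: D = 29.32 cm^2/s

29.32


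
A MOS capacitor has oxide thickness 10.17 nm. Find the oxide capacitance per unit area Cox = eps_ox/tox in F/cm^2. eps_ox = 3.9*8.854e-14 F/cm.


Step 1: eps_ox = 3.9 * 8.854e-14 = 3.45306e-13 F/cm
Step 2: tox in cm = 10.17 nm * 1e-7 = 1.0170e-06 cm
Step 3: Cox = 3.45306e-13 / 1.0170e-06 = 3.40e-07 F/cm^2

3.40e-07


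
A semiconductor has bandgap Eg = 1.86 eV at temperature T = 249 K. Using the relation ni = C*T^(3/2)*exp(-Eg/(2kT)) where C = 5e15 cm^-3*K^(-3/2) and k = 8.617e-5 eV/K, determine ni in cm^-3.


Step 1: Compute kT = 8.617e-5 * 249 = 0.02145633 eV
Step 2: Exponent = -Eg/(2kT) = -1.86/(2*0.02145633) = -43.34385
Step 3: T^(3/2) = 249^1.5 = 3929.15
Step 4: ni = 5e15 * 3929.15 * exp(-43.34385) = 2.95e+00 cm^-3

2.95e+00


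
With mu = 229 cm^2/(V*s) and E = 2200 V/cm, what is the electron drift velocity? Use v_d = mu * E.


Step 1: v_d = mu * E
Step 2: v_d = 229 * 2200 = 503800
Step 3: v_d = 5.04e+05 cm/s

5.04e+05


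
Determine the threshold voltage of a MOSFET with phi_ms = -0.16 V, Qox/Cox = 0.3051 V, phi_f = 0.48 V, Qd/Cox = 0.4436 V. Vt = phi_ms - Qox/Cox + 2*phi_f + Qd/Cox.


Step 1: Vt = phi_ms - Qox/Cox + 2*phi_f + Qd/Cox
Step 2: Vt = -0.16 - 0.3051 + 2*0.48 + 0.4436
Step 3: Vt = -0.16 - 0.3051 + 0.96 + 0.4436
Step 4: Vt = 0.9385 V

0.9385


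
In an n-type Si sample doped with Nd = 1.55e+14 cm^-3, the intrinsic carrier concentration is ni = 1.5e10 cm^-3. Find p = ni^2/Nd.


Step 1: Since Nd >> ni, n ≈ Nd = 1.55e+14 cm^-3
Step 2: p = ni^2 / n = (1.5e10)^2 / 1.55e+14
Step 3: p = 2.25e20 / 1.55e+14 = 1.45e+06 cm^-3

1.45e+06


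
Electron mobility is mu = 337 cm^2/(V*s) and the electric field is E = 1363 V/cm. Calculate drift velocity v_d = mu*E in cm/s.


Step 1: v_d = mu * E
Step 2: v_d = 337 * 1363 = 459331
Step 3: v_d = 4.59e+05 cm/s

4.59e+05


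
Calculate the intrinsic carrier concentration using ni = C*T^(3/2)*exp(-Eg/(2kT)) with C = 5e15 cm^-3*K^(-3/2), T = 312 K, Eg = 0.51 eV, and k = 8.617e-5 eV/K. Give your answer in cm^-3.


Step 1: Compute kT = 8.617e-5 * 312 = 0.02688504 eV
Step 2: Exponent = -Eg/(2kT) = -0.51/(2*0.02688504) = -9.48483
Step 3: T^(3/2) = 312^1.5 = 5511.02
Step 4: ni = 5e15 * 5511.02 * exp(-9.48483) = 2.09e+15 cm^-3

2.09e+15


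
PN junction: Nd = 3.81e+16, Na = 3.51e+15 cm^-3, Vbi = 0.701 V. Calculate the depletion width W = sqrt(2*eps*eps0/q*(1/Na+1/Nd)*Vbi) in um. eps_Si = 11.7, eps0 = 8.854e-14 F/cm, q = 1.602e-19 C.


Step 1: 1/Na + 1/Nd = 1/3.51e+15 + 1/3.81e+16 = 3.11147e-16
Step 2: 2*eps*eps0/q = 2*11.7*8.854e-14/1.602e-19 = 1.293281e+07
Step 3: W^2 = 1.293281e+07 * 3.11147e-16 * 0.701 = 2.82083e-09
Step 4: W = sqrt(2.82083e-09) = 5.311e-05 cm = 0.5311 um

0.5311


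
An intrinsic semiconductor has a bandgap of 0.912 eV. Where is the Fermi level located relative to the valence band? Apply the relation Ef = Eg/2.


Step 1: For an intrinsic semiconductor, the Fermi level sits at midgap.
Step 2: Ef = Eg / 2 = 0.912 / 2 = 0.456 eV

0.456


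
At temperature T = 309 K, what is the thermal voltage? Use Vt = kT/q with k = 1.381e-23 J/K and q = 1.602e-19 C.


Step 1: kT = 1.381e-23 * 309 = 4.26729e-21 J
Step 2: Vt = kT/q = 4.26729e-21 / 1.602e-19
Step 3: Vt = 0.02664 V

0.02664


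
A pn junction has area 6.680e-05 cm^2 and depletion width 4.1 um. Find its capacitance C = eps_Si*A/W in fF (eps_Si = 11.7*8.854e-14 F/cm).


Step 1: eps_Si = 11.7 * 8.854e-14 = 1.035918e-12 F/cm
Step 2: W in cm = 4.1 * 1e-4 = 4.10e-04 cm
Step 3: C = 1.035918e-12 * 6.680e-05 / 4.10e-04 = 1.687788e-13 F
Step 4: C = 168.78 fF

168.78


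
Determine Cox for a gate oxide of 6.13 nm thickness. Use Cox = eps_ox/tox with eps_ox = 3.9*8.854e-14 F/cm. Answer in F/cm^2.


Step 1: eps_ox = 3.9 * 8.854e-14 = 3.45306e-13 F/cm
Step 2: tox in cm = 6.13 nm * 1e-7 = 6.1300e-07 cm
Step 3: Cox = 3.45306e-13 / 6.1300e-07 = 5.63e-07 F/cm^2

5.63e-07


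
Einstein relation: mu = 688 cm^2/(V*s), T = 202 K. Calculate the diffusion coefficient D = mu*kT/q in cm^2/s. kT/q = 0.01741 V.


Step 1: D = mu * (kT/q)
Step 2: D = 688 * 0.01741
Step 3: D = 11.98 cm^2/s

11.98


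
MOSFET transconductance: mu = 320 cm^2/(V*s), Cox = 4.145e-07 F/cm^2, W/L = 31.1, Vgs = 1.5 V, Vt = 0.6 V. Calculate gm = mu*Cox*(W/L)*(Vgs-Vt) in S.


Step 1: Vov = Vgs - Vt = 1.5 - 0.6 = 0.9 V
Step 2: gm = mu * Cox * (W/L) * Vov
Step 3: gm = 320 * 4.145e-07 * 31.1 * 0.9 = 3.71e-03 S

3.71e-03


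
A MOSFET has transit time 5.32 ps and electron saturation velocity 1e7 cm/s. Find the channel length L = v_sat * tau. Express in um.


Step 1: tau in seconds = 5.32 ps * 1e-12 = 5.3200e-12 s
Step 2: L = v_sat * tau = 1e7 * 5.3200e-12 = 5.3200e-05 cm
Step 3: L in um = 5.3200e-05 * 1e4 = 0.532 um

0.532


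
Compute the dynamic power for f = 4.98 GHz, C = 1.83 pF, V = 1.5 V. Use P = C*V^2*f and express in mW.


Step 1: V^2 = 1.5^2 = 2.25 V^2
Step 2: P = C*V^2*f = 1.83e-12 F * 2.25 * 4.98e9 Hz
Step 3: P = 2.050515e-02 W
Step 4: P = 20.505 mW

20.505


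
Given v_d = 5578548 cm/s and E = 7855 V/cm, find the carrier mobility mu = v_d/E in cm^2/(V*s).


Step 1: mu = v_d / E
Step 2: mu = 5578548 / 7855
Step 3: mu = 710.19 cm^2/(V*s)

710.19


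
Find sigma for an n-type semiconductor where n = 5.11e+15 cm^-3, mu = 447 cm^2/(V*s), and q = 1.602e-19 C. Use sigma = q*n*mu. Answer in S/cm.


Step 1: sigma = q * n * mu
Step 2: sigma = 1.602e-19 * 5.11e+15 * 447
Step 3: sigma = 3.659e-01 S/cm

3.659e-01


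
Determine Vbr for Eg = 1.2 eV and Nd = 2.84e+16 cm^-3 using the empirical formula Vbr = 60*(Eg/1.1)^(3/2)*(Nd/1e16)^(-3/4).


Step 1: Eg/1.1 = 1.2/1.1 = 1.090909
Step 2: (Eg/1.1)^1.5 = 1.090909^1.5 = 1.139417
Step 3: (Nd/1e16)^(-0.75) = (2.84)^(-0.75) = 0.457100
Step 4: Vbr = 60 * 1.139417 * 0.457100 = 31.2 V

31.2


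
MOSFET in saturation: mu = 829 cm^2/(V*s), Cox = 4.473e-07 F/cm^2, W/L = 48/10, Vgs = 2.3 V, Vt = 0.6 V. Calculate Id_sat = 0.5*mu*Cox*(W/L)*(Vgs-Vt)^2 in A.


Step 1: Overdrive voltage Vov = Vgs - Vt = 2.3 - 0.6 = 1.7 V
Step 2: W/L = 48/10 = 4.8
Step 3: Id = 0.5 * 829 * 4.473e-07 * 4.8 * 1.7^2
Step 4: Id = 2.57e-03 A

2.57e-03


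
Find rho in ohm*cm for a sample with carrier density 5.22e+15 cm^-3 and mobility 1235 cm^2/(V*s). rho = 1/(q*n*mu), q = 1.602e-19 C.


Step 1: sigma = q * n * mu = 1.602e-19 * 5.22e+15 * 1235 = 1.03276e+00 S/cm
Step 2: rho = 1 / sigma = 1 / 1.03276e+00 = 0.9683 ohm*cm

0.9683


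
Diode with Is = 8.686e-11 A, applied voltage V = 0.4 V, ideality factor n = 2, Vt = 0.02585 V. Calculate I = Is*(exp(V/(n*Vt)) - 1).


Step 1: V/(n*Vt) = 0.4/(2*0.02585) = 7.7369
Step 2: exp(7.7369) = 2.2914e+03
Step 3: I = 8.686e-11 * (2.2914e+03 - 1) = 1.99e-07 A

1.99e-07


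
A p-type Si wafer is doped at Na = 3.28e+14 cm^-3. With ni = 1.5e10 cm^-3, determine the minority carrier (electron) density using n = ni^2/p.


Step 1: Majority hole concentration p ≈ Na = 3.28e+14 cm^-3
Step 2: n = ni^2 / Na = (1.5e10)^2 / 3.28e+14
Step 3: n = 6.86e+05 cm^-3

6.86e+05


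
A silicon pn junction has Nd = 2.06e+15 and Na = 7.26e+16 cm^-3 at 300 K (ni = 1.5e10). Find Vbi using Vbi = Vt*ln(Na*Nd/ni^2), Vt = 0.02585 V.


Step 1: Compute Na*Nd/ni^2 = 7.26e+16 * 2.06e+15 / (1.5e10)^2 = 6.6469e+11
Step 2: ln(6.6469e+11) = 27.2226
Step 3: Vbi = 0.02585 * 27.2226 = 0.704 V

0.704


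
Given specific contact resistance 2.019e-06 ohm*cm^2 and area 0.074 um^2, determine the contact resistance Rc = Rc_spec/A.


Step 1: Convert area to cm^2: 0.074 um^2 = 7.4000e-10 cm^2
Step 2: Rc = Rc_spec / A = 2.019e-06 / 7.4000e-10
Step 3: Rc = 2.73e+03 ohms

2.73e+03


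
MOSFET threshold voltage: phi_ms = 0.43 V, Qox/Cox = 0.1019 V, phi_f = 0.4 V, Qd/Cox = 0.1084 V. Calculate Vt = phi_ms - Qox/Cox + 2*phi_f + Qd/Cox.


Step 1: Vt = phi_ms - Qox/Cox + 2*phi_f + Qd/Cox
Step 2: Vt = 0.43 - 0.1019 + 2*0.4 + 0.1084
Step 3: Vt = 0.43 - 0.1019 + 0.8 + 0.1084
Step 4: Vt = 1.2365 V

1.2365


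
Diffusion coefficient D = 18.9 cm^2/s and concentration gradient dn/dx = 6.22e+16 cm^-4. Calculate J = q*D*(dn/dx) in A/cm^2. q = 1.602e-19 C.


Step 1: J = q * D * (dn/dx)
Step 2: J = 1.602e-19 * 18.9 * 6.22e+16
Step 3: J = 1.88e-01 A/cm^2

1.88e-01


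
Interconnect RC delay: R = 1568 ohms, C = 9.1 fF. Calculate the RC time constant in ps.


Step 1: tau = R * C
Step 2: tau = 1568 * 9.1 fF = 1568 * 9.1e-15 F
Step 3: tau = 1.42688e-11 s = 14.2688 ps

14.2688


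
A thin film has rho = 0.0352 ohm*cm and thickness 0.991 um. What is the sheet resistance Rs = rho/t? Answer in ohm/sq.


Step 1: Convert thickness to cm: t = 0.991 um = 9.9100e-05 cm
Step 2: Rs = rho / t = 0.0352 / 9.9100e-05
Step 3: Rs = 355.2 ohm/sq

355.2


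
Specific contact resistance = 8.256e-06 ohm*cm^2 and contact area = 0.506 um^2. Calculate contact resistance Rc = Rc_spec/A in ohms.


Step 1: Convert area to cm^2: 0.506 um^2 = 5.0600e-09 cm^2
Step 2: Rc = Rc_spec / A = 8.256e-06 / 5.0600e-09
Step 3: Rc = 1.63e+03 ohms

1.63e+03


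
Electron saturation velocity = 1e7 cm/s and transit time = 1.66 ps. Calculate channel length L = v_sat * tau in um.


Step 1: tau in seconds = 1.66 ps * 1e-12 = 1.6600e-12 s
Step 2: L = v_sat * tau = 1e7 * 1.6600e-12 = 1.6600e-05 cm
Step 3: L in um = 1.6600e-05 * 1e4 = 0.166 um

0.166


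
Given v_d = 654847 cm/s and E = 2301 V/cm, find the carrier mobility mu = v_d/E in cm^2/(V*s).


Step 1: mu = v_d / E
Step 2: mu = 654847 / 2301
Step 3: mu = 284.59 cm^2/(V*s)

284.59


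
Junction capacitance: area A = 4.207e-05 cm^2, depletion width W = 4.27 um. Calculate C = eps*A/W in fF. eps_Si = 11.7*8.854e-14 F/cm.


Step 1: eps_Si = 11.7 * 8.854e-14 = 1.035918e-12 F/cm
Step 2: W in cm = 4.27 * 1e-4 = 4.27e-04 cm
Step 3: C = 1.035918e-12 * 4.207e-05 / 4.27e-04 = 1.020634e-13 F
Step 4: C = 102.06 fF

102.06


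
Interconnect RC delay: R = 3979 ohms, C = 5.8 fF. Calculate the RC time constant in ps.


Step 1: tau = R * C
Step 2: tau = 3979 * 5.8 fF = 3979 * 5.8e-15 F
Step 3: tau = 2.30782e-11 s = 23.0782 ps

23.0782


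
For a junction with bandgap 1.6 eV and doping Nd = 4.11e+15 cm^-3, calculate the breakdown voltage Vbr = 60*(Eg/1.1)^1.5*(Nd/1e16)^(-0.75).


Step 1: Eg/1.1 = 1.6/1.1 = 1.454545
Step 2: (Eg/1.1)^1.5 = 1.454545^1.5 = 1.754247
Step 3: (Nd/1e16)^(-0.75) = (0.411)^(-0.75) = 1.948133
Step 4: Vbr = 60 * 1.754247 * 1.948133 = 205.1 V

205.1


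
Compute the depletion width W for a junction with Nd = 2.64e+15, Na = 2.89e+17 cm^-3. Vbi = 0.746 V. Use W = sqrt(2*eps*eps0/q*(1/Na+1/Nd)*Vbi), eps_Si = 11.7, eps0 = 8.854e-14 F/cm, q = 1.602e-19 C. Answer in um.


Step 1: 1/Na + 1/Nd = 1/2.89e+17 + 1/2.64e+15 = 3.82248e-16
Step 2: 2*eps*eps0/q = 2*11.7*8.854e-14/1.602e-19 = 1.293281e+07
Step 3: W^2 = 1.293281e+07 * 3.82248e-16 * 0.746 = 3.68788e-09
Step 4: W = sqrt(3.68788e-09) = 6.073e-05 cm = 0.6073 um

0.6073


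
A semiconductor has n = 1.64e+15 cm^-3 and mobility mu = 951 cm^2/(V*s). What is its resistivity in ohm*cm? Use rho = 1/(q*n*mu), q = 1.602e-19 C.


Step 1: sigma = q * n * mu = 1.602e-19 * 1.64e+15 * 951 = 2.49854e-01 S/cm
Step 2: rho = 1 / sigma = 1 / 2.49854e-01 = 4.002 ohm*cm

4.002


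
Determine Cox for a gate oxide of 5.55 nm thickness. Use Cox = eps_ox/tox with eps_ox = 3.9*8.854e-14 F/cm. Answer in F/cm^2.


Step 1: eps_ox = 3.9 * 8.854e-14 = 3.45306e-13 F/cm
Step 2: tox in cm = 5.55 nm * 1e-7 = 5.5500e-07 cm
Step 3: Cox = 3.45306e-13 / 5.5500e-07 = 6.22e-07 F/cm^2

6.22e-07


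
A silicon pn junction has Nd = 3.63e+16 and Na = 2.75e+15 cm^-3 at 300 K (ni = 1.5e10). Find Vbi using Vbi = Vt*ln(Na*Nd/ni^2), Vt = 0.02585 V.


Step 1: Compute Na*Nd/ni^2 = 2.75e+15 * 3.63e+16 / (1.5e10)^2 = 4.4367e+11
Step 2: ln(4.4367e+11) = 26.8183
Step 3: Vbi = 0.02585 * 26.8183 = 0.693 V

0.693


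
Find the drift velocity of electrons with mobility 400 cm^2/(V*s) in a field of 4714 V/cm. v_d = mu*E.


Step 1: v_d = mu * E
Step 2: v_d = 400 * 4714 = 1885600
Step 3: v_d = 1.89e+06 cm/s

1.89e+06


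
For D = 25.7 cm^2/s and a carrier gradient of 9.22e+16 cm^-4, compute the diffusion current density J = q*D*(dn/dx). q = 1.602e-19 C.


Step 1: J = q * D * (dn/dx)
Step 2: J = 1.602e-19 * 25.7 * 9.22e+16
Step 3: J = 3.80e-01 A/cm^2

3.80e-01


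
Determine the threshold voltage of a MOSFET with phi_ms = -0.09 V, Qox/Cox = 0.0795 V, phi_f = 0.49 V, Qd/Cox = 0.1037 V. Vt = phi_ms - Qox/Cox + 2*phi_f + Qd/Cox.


Step 1: Vt = phi_ms - Qox/Cox + 2*phi_f + Qd/Cox
Step 2: Vt = -0.09 - 0.0795 + 2*0.49 + 0.1037
Step 3: Vt = -0.09 - 0.0795 + 0.98 + 0.1037
Step 4: Vt = 0.9142 V

0.9142


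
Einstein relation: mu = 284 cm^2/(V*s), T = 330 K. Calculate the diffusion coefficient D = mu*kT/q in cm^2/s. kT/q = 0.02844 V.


Step 1: D = mu * (kT/q)
Step 2: D = 284 * 0.02844
Step 3: D = 8.08 cm^2/s

8.08


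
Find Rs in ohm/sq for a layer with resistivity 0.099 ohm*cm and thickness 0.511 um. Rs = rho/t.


Step 1: Convert thickness to cm: t = 0.511 um = 5.1100e-05 cm
Step 2: Rs = rho / t = 0.099 / 5.1100e-05
Step 3: Rs = 1937.4 ohm/sq

1937.4


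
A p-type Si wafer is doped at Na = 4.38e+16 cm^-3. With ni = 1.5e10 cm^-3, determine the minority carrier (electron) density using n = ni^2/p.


Step 1: Majority hole concentration p ≈ Na = 4.38e+16 cm^-3
Step 2: n = ni^2 / Na = (1.5e10)^2 / 4.38e+16
Step 3: n = 5.14e+03 cm^-3

5.14e+03


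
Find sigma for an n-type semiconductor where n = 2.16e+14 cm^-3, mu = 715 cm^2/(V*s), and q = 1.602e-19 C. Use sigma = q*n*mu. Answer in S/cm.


Step 1: sigma = q * n * mu
Step 2: sigma = 1.602e-19 * 2.16e+14 * 715
Step 3: sigma = 2.474e-02 S/cm

2.474e-02


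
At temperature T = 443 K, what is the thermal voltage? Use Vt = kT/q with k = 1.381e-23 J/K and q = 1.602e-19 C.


Step 1: kT = 1.381e-23 * 443 = 6.11783e-21 J
Step 2: Vt = kT/q = 6.11783e-21 / 1.602e-19
Step 3: Vt = 0.03819 V

0.03819


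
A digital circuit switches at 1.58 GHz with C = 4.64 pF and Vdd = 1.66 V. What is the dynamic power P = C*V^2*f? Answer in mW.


Step 1: V^2 = 1.66^2 = 2.7556 V^2
Step 2: P = C*V^2*f = 4.64e-12 F * 2.7556 * 1.58e9 Hz
Step 3: P = 2.020185472e-02 W
Step 4: P = 20.202 mW

20.202


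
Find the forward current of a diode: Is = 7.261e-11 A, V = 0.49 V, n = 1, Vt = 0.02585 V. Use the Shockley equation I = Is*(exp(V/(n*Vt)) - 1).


Step 1: V/(n*Vt) = 0.49/(1*0.02585) = 18.9555
Step 2: exp(18.9555) = 1.7071e+08
Step 3: I = 7.261e-11 * (1.7071e+08 - 1) = 1.24e-02 A

1.24e-02


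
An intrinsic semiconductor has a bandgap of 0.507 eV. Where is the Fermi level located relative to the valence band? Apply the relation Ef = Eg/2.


Step 1: For an intrinsic semiconductor, the Fermi level sits at midgap.
Step 2: Ef = Eg / 2 = 0.507 / 2 = 0.2535 eV

0.2535


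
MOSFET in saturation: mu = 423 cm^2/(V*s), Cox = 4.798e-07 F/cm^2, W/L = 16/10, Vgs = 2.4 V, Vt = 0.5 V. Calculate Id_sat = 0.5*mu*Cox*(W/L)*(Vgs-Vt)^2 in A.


Step 1: Overdrive voltage Vov = Vgs - Vt = 2.4 - 0.5 = 1.9 V
Step 2: W/L = 16/10 = 1.6
Step 3: Id = 0.5 * 423 * 4.798e-07 * 1.6 * 1.9^2
Step 4: Id = 5.86e-04 A

5.86e-04


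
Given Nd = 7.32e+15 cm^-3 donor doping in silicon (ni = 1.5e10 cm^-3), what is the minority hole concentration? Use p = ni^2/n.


Step 1: Since Nd >> ni, n ≈ Nd = 7.32e+15 cm^-3
Step 2: p = ni^2 / n = (1.5e10)^2 / 7.32e+15
Step 3: p = 2.25e20 / 7.32e+15 = 3.07e+04 cm^-3

3.07e+04


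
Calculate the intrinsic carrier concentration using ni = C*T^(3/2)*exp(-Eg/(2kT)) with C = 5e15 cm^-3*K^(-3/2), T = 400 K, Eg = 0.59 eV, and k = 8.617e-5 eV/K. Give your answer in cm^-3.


Step 1: Compute kT = 8.617e-5 * 400 = 0.034468 eV
Step 2: Exponent = -Eg/(2kT) = -0.59/(2*0.034468) = -8.55866
Step 3: T^(3/2) = 400^1.5 = 8000.00
Step 4: ni = 5e15 * 8000.00 * exp(-8.55866) = 7.68e+15 cm^-3

7.68e+15


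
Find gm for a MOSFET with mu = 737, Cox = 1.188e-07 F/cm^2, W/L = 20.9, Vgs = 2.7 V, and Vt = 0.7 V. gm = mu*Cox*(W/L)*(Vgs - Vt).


Step 1: Vov = Vgs - Vt = 2.7 - 0.7 = 2.0 V
Step 2: gm = mu * Cox * (W/L) * Vov
Step 3: gm = 737 * 1.188e-07 * 20.9 * 2.0 = 3.66e-03 S

3.66e-03


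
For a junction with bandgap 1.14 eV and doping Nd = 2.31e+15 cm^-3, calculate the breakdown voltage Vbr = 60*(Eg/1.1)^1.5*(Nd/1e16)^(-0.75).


Step 1: Eg/1.1 = 1.14/1.1 = 1.036364
Step 2: (Eg/1.1)^1.5 = 1.036364^1.5 = 1.055039
Step 3: (Nd/1e16)^(-0.75) = (0.231)^(-0.75) = 3.001173
Step 4: Vbr = 60 * 1.055039 * 3.001173 = 190.0 V

190.0


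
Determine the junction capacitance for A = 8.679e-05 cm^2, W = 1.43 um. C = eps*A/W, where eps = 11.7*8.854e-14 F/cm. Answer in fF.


Step 1: eps_Si = 11.7 * 8.854e-14 = 1.035918e-12 F/cm
Step 2: W in cm = 1.43 * 1e-4 = 1.43e-04 cm
Step 3: C = 1.035918e-12 * 8.679e-05 / 1.43e-04 = 6.287225e-13 F
Step 4: C = 628.72 fF

628.72


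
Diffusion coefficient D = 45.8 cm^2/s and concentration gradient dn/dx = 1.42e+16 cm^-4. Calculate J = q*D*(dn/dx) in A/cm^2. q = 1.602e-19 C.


Step 1: J = q * D * (dn/dx)
Step 2: J = 1.602e-19 * 45.8 * 1.42e+16
Step 3: J = 1.04e-01 A/cm^2

1.04e-01


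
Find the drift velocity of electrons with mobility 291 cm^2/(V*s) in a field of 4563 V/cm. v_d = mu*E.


Step 1: v_d = mu * E
Step 2: v_d = 291 * 4563 = 1327833
Step 3: v_d = 1.33e+06 cm/s

1.33e+06


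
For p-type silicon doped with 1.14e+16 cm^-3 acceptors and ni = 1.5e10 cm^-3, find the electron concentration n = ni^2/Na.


Step 1: Majority hole concentration p ≈ Na = 1.14e+16 cm^-3
Step 2: n = ni^2 / Na = (1.5e10)^2 / 1.14e+16
Step 3: n = 1.97e+04 cm^-3

1.97e+04


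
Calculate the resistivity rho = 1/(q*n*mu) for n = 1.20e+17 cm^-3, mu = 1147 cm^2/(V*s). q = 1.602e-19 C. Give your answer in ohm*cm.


Step 1: sigma = q * n * mu = 1.602e-19 * 1.20e+17 * 1147 = 2.20499e+01 S/cm
Step 2: rho = 1 / sigma = 1 / 2.20499e+01 = 0.04535 ohm*cm

0.04535


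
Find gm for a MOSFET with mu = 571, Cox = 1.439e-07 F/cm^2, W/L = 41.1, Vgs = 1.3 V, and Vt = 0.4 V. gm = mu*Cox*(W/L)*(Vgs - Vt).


Step 1: Vov = Vgs - Vt = 1.3 - 0.4 = 0.9 V
Step 2: gm = mu * Cox * (W/L) * Vov
Step 3: gm = 571 * 1.439e-07 * 41.1 * 0.9 = 3.04e-03 S

3.04e-03


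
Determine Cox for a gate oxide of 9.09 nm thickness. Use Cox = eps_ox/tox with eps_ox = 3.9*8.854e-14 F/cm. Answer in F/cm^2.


Step 1: eps_ox = 3.9 * 8.854e-14 = 3.45306e-13 F/cm
Step 2: tox in cm = 9.09 nm * 1e-7 = 9.0900e-07 cm
Step 3: Cox = 3.45306e-13 / 9.0900e-07 = 3.80e-07 F/cm^2

3.80e-07


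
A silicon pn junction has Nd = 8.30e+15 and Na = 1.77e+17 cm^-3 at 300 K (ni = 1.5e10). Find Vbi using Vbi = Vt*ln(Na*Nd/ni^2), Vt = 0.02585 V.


Step 1: Compute Na*Nd/ni^2 = 1.77e+17 * 8.30e+15 / (1.5e10)^2 = 6.5293e+12
Step 2: ln(6.5293e+12) = 29.5073
Step 3: Vbi = 0.02585 * 29.5073 = 0.763 V

0.763


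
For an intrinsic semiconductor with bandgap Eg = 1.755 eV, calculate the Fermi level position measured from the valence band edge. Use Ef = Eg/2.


Step 1: For an intrinsic semiconductor, the Fermi level sits at midgap.
Step 2: Ef = Eg / 2 = 1.755 / 2 = 0.8775 eV

0.8775


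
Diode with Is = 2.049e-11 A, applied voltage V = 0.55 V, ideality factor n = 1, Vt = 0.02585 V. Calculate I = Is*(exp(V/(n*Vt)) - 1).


Step 1: V/(n*Vt) = 0.55/(1*0.02585) = 21.2766
Step 2: exp(21.2766) = 1.7390e+09
Step 3: I = 2.049e-11 * (1.7390e+09 - 1) = 3.56e-02 A

3.56e-02


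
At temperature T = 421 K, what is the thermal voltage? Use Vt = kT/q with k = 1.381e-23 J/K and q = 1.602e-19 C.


Step 1: kT = 1.381e-23 * 421 = 5.81401e-21 J
Step 2: Vt = kT/q = 5.81401e-21 / 1.602e-19
Step 3: Vt = 0.03629 V

0.03629


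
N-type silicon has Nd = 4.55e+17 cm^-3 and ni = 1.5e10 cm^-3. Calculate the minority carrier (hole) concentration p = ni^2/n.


Step 1: Since Nd >> ni, n ≈ Nd = 4.55e+17 cm^-3
Step 2: p = ni^2 / n = (1.5e10)^2 / 4.55e+17
Step 3: p = 2.25e20 / 4.55e+17 = 4.95e+02 cm^-3

4.95e+02


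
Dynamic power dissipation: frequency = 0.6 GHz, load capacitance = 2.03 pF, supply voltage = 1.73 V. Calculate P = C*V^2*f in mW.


Step 1: V^2 = 1.73^2 = 2.9929 V^2
Step 2: P = C*V^2*f = 2.03e-12 F * 2.9929 * 0.6e9 Hz
Step 3: P = 3.6453522e-03 W
Step 4: P = 3.645 mW

3.645


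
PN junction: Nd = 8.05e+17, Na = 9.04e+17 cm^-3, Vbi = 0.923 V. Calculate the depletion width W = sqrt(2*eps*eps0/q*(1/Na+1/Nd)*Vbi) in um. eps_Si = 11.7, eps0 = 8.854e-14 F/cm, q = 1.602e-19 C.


Step 1: 1/Na + 1/Nd = 1/9.04e+17 + 1/8.05e+17 = 2.34843e-18
Step 2: 2*eps*eps0/q = 2*11.7*8.854e-14/1.602e-19 = 1.293281e+07
Step 3: W^2 = 1.293281e+07 * 2.34843e-18 * 0.923 = 2.80332e-11
Step 4: W = sqrt(2.80332e-11) = 5.295e-06 cm = 0.05295 um

0.05295


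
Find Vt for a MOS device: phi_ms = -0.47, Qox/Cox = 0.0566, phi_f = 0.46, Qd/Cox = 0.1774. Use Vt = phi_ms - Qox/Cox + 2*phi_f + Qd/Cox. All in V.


Step 1: Vt = phi_ms - Qox/Cox + 2*phi_f + Qd/Cox
Step 2: Vt = -0.47 - 0.0566 + 2*0.46 + 0.1774
Step 3: Vt = -0.47 - 0.0566 + 0.92 + 0.1774
Step 4: Vt = 0.5708 V

0.5708


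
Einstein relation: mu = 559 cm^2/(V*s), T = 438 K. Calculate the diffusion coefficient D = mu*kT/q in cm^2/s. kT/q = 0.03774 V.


Step 1: D = mu * (kT/q)
Step 2: D = 559 * 0.03774
Step 3: D = 21.1 cm^2/s

21.1


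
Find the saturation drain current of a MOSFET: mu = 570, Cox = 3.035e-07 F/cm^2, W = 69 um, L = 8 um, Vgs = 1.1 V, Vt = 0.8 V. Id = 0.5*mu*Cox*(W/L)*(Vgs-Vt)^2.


Step 1: Overdrive voltage Vov = Vgs - Vt = 1.1 - 0.8 = 0.3 V
Step 2: W/L = 69/8 = 8.625
Step 3: Id = 0.5 * 570 * 3.035e-07 * 8.625 * 0.3^2
Step 4: Id = 6.71e-05 A

6.71e-05


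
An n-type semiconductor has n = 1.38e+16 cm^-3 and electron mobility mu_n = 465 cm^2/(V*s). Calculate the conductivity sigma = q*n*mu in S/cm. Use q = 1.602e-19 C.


Step 1: sigma = q * n * mu
Step 2: sigma = 1.602e-19 * 1.38e+16 * 465
Step 3: sigma = 1.028e+00 S/cm

1.028e+00


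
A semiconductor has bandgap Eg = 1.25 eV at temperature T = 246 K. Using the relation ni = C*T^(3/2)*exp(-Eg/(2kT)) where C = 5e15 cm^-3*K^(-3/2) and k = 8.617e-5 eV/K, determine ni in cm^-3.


Step 1: Compute kT = 8.617e-5 * 246 = 0.02119782 eV
Step 2: Exponent = -Eg/(2kT) = -1.25/(2*0.02119782) = -29.48416
Step 3: T^(3/2) = 246^1.5 = 3858.36
Step 4: ni = 5e15 * 3858.36 * exp(-29.48416) = 3.02e+06 cm^-3

3.02e+06


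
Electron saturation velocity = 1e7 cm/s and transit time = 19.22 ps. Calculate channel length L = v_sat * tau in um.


Step 1: tau in seconds = 19.22 ps * 1e-12 = 1.9220e-11 s
Step 2: L = v_sat * tau = 1e7 * 1.9220e-11 = 1.9220e-04 cm
Step 3: L in um = 1.9220e-04 * 1e4 = 1.922 um

1.922


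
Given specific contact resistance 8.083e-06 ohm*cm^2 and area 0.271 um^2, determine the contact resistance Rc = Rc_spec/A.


Step 1: Convert area to cm^2: 0.271 um^2 = 2.7100e-09 cm^2
Step 2: Rc = Rc_spec / A = 8.083e-06 / 2.7100e-09
Step 3: Rc = 2.98e+03 ohms

2.98e+03


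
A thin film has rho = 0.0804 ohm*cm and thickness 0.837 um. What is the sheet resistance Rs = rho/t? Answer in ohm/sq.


Step 1: Convert thickness to cm: t = 0.837 um = 8.3700e-05 cm
Step 2: Rs = rho / t = 0.0804 / 8.3700e-05
Step 3: Rs = 960.6 ohm/sq

960.6


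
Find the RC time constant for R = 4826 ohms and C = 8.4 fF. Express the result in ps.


Step 1: tau = R * C
Step 2: tau = 4826 * 8.4 fF = 4826 * 8.4e-15 F
Step 3: tau = 4.05384e-11 s = 40.5384 ps

40.5384


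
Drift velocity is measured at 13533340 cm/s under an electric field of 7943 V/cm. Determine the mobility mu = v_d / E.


Step 1: mu = v_d / E
Step 2: mu = 13533340 / 7943
Step 3: mu = 1703.81 cm^2/(V*s)

1703.81


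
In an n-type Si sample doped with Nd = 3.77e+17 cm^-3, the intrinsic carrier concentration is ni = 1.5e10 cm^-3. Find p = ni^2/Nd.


Step 1: Since Nd >> ni, n ≈ Nd = 3.77e+17 cm^-3
Step 2: p = ni^2 / n = (1.5e10)^2 / 3.77e+17
Step 3: p = 2.25e20 / 3.77e+17 = 5.97e+02 cm^-3

5.97e+02


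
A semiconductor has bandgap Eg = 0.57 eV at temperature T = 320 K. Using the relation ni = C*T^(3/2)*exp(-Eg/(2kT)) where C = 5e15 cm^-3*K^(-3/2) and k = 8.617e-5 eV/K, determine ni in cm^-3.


Step 1: Compute kT = 8.617e-5 * 320 = 0.0275744 eV
Step 2: Exponent = -Eg/(2kT) = -0.57/(2*0.0275744) = -10.33567
Step 3: T^(3/2) = 320^1.5 = 5724.33
Step 4: ni = 5e15 * 5724.33 * exp(-10.33567) = 9.29e+14 cm^-3

9.29e+14


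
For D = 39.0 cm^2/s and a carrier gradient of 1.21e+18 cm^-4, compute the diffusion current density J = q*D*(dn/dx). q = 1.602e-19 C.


Step 1: J = q * D * (dn/dx)
Step 2: J = 1.602e-19 * 39.0 * 1.21e+18
Step 3: J = 7.56e+00 A/cm^2

7.56e+00


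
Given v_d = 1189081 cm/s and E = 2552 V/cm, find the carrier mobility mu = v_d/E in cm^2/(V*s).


Step 1: mu = v_d / E
Step 2: mu = 1189081 / 2552
Step 3: mu = 465.94 cm^2/(V*s)

465.94


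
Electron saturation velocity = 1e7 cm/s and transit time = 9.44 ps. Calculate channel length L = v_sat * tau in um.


Step 1: tau in seconds = 9.44 ps * 1e-12 = 9.4400e-12 s
Step 2: L = v_sat * tau = 1e7 * 9.4400e-12 = 9.4400e-05 cm
Step 3: L in um = 9.4400e-05 * 1e4 = 0.944 um

0.944


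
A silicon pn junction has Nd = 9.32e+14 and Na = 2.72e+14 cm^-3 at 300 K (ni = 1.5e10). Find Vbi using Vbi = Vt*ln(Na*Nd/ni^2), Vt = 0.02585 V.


Step 1: Compute Na*Nd/ni^2 = 2.72e+14 * 9.32e+14 / (1.5e10)^2 = 1.1267e+09
Step 2: ln(1.1267e+09) = 20.8426
Step 3: Vbi = 0.02585 * 20.8426 = 0.539 V

0.539


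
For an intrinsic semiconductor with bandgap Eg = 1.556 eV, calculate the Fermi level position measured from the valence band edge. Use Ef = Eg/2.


Step 1: For an intrinsic semiconductor, the Fermi level sits at midgap.
Step 2: Ef = Eg / 2 = 1.556 / 2 = 0.778 eV

0.778


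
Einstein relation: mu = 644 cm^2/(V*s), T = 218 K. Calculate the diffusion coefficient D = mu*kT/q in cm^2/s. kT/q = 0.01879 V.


Step 1: D = mu * (kT/q)
Step 2: D = 644 * 0.01879
Step 3: D = 12.1 cm^2/s

12.1


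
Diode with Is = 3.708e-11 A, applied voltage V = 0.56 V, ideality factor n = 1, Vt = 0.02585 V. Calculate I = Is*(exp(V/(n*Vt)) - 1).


Step 1: V/(n*Vt) = 0.56/(1*0.02585) = 21.6634
Step 2: exp(21.6634) = 2.5603e+09
Step 3: I = 3.708e-11 * (2.5603e+09 - 1) = 9.49e-02 A

9.49e-02


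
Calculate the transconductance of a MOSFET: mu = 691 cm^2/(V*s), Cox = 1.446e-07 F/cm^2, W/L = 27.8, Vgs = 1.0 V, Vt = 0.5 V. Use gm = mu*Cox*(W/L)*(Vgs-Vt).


Step 1: Vov = Vgs - Vt = 1.0 - 0.5 = 0.5 V
Step 2: gm = mu * Cox * (W/L) * Vov
Step 3: gm = 691 * 1.446e-07 * 27.8 * 0.5 = 1.39e-03 S

1.39e-03


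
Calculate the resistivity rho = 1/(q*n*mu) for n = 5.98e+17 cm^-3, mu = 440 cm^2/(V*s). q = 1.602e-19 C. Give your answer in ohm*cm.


Step 1: sigma = q * n * mu = 1.602e-19 * 5.98e+17 * 440 = 4.21518e+01 S/cm
Step 2: rho = 1 / sigma = 1 / 4.21518e+01 = 0.02372 ohm*cm

0.02372


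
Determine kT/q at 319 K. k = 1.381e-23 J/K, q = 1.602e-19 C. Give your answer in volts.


Step 1: kT = 1.381e-23 * 319 = 4.40539e-21 J
Step 2: Vt = kT/q = 4.40539e-21 / 1.602e-19
Step 3: Vt = 0.0275 V

0.0275


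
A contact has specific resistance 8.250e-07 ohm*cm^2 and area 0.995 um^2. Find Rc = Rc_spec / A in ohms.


Step 1: Convert area to cm^2: 0.995 um^2 = 9.9500e-09 cm^2
Step 2: Rc = Rc_spec / A = 8.250e-07 / 9.9500e-09
Step 3: Rc = 8.29e+01 ohms

8.29e+01


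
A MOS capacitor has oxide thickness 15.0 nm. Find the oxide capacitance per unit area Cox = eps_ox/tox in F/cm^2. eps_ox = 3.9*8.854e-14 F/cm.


Step 1: eps_ox = 3.9 * 8.854e-14 = 3.45306e-13 F/cm
Step 2: tox in cm = 15.0 nm * 1e-7 = 1.5000e-06 cm
Step 3: Cox = 3.45306e-13 / 1.5000e-06 = 2.30e-07 F/cm^2

2.30e-07


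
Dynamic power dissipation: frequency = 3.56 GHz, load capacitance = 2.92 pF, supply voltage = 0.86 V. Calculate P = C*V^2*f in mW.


Step 1: V^2 = 0.86^2 = 0.7396 V^2
Step 2: P = C*V^2*f = 2.92e-12 F * 0.7396 * 3.56e9 Hz
Step 3: P = 7.68828992e-03 W
Step 4: P = 7.688 mW

7.688


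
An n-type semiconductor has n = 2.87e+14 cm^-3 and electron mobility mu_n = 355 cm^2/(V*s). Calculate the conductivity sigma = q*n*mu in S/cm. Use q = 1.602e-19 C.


Step 1: sigma = q * n * mu
Step 2: sigma = 1.602e-19 * 2.87e+14 * 355
Step 3: sigma = 1.632e-02 S/cm

1.632e-02


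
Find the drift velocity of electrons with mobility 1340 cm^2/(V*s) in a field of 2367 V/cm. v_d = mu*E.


Step 1: v_d = mu * E
Step 2: v_d = 1340 * 2367 = 3171780
Step 3: v_d = 3.17e+06 cm/s

3.17e+06


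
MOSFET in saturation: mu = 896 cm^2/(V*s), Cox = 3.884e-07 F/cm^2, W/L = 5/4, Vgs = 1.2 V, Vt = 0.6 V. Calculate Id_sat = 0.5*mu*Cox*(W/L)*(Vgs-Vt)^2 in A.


Step 1: Overdrive voltage Vov = Vgs - Vt = 1.2 - 0.6 = 0.6 V
Step 2: W/L = 5/4 = 1.25
Step 3: Id = 0.5 * 896 * 3.884e-07 * 1.25 * 0.6^2
Step 4: Id = 7.83e-05 A

7.83e-05


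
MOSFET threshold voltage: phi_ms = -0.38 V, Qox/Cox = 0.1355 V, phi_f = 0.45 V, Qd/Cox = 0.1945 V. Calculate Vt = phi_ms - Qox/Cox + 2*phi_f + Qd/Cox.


Step 1: Vt = phi_ms - Qox/Cox + 2*phi_f + Qd/Cox
Step 2: Vt = -0.38 - 0.1355 + 2*0.45 + 0.1945
Step 3: Vt = -0.38 - 0.1355 + 0.9 + 0.1945
Step 4: Vt = 0.579 V

0.579


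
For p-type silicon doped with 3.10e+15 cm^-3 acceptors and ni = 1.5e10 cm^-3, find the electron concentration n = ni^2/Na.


Step 1: Majority hole concentration p ≈ Na = 3.10e+15 cm^-3
Step 2: n = ni^2 / Na = (1.5e10)^2 / 3.10e+15
Step 3: n = 7.26e+04 cm^-3

7.26e+04


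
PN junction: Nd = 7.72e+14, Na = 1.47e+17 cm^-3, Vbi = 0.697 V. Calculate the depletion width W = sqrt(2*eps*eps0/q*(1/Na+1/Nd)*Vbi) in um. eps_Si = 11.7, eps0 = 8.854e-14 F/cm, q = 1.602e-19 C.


Step 1: 1/Na + 1/Nd = 1/1.47e+17 + 1/7.72e+14 = 1.30214e-15
Step 2: 2*eps*eps0/q = 2*11.7*8.854e-14/1.602e-19 = 1.293281e+07
Step 3: W^2 = 1.293281e+07 * 1.30214e-15 * 0.697 = 1.17377e-08
Step 4: W = sqrt(1.17377e-08) = 1.083e-04 cm = 1.083 um

1.083


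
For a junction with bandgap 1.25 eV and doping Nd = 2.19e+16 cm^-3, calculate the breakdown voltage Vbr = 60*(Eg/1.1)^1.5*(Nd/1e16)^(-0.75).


Step 1: Eg/1.1 = 1.25/1.1 = 1.136364
Step 2: (Eg/1.1)^1.5 = 1.136364^1.5 = 1.211368
Step 3: (Nd/1e16)^(-0.75) = (2.19)^(-0.75) = 0.555478
Step 4: Vbr = 60 * 1.211368 * 0.555478 = 40.4 V

40.4


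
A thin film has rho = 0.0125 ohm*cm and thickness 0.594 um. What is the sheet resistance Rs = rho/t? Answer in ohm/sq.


Step 1: Convert thickness to cm: t = 0.594 um = 5.9400e-05 cm
Step 2: Rs = rho / t = 0.0125 / 5.9400e-05
Step 3: Rs = 210.4 ohm/sq

210.4


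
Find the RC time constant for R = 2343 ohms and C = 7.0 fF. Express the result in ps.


Step 1: tau = R * C
Step 2: tau = 2343 * 7.0 fF = 2343 * 7.0e-15 F
Step 3: tau = 1.6401e-11 s = 16.401 ps

16.401


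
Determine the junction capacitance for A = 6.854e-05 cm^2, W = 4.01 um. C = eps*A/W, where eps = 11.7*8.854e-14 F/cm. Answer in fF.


Step 1: eps_Si = 11.7 * 8.854e-14 = 1.035918e-12 F/cm
Step 2: W in cm = 4.01 * 1e-4 = 4.01e-04 cm
Step 3: C = 1.035918e-12 * 6.854e-05 / 4.01e-04 = 1.770619e-13 F
Step 4: C = 177.06 fF

177.06


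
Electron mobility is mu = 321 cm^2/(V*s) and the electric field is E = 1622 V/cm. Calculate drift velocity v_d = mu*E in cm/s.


Step 1: v_d = mu * E
Step 2: v_d = 321 * 1622 = 520662
Step 3: v_d = 5.21e+05 cm/s

5.21e+05


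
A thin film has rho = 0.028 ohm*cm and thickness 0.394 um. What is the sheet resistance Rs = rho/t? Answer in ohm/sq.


Step 1: Convert thickness to cm: t = 0.394 um = 3.9400e-05 cm
Step 2: Rs = rho / t = 0.028 / 3.9400e-05
Step 3: Rs = 710.7 ohm/sq

710.7


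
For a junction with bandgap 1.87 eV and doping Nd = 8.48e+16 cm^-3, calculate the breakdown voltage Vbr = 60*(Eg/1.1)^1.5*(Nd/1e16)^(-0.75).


Step 1: Eg/1.1 = 1.87/1.1 = 1.700000
Step 2: (Eg/1.1)^1.5 = 1.700000^1.5 = 2.216529
Step 3: (Nd/1e16)^(-0.75) = (8.48)^(-0.75) = 0.201235
Step 4: Vbr = 60 * 2.216529 * 0.201235 = 26.8 V

26.8


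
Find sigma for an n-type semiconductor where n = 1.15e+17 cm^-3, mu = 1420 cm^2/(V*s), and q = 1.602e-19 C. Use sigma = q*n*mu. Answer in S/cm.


Step 1: sigma = q * n * mu
Step 2: sigma = 1.602e-19 * 1.15e+17 * 1420
Step 3: sigma = 2.616e+01 S/cm

2.616e+01


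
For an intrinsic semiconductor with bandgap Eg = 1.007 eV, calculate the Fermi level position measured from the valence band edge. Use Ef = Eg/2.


Step 1: For an intrinsic semiconductor, the Fermi level sits at midgap.
Step 2: Ef = Eg / 2 = 1.007 / 2 = 0.5035 eV

0.5035


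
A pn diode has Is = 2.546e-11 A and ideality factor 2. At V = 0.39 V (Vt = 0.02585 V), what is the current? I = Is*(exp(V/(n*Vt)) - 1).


Step 1: V/(n*Vt) = 0.39/(2*0.02585) = 7.5435
Step 2: exp(7.5435) = 1.8884e+03
Step 3: I = 2.546e-11 * (1.8884e+03 - 1) = 4.81e-08 A

4.81e-08


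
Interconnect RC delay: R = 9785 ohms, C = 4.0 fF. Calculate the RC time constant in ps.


Step 1: tau = R * C
Step 2: tau = 9785 * 4.0 fF = 9785 * 4.0e-15 F
Step 3: tau = 3.914e-11 s = 39.14 ps

39.14


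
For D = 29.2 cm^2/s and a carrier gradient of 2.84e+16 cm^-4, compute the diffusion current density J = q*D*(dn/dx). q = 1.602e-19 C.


Step 1: J = q * D * (dn/dx)
Step 2: J = 1.602e-19 * 29.2 * 2.84e+16
Step 3: J = 1.33e-01 A/cm^2

1.33e-01
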